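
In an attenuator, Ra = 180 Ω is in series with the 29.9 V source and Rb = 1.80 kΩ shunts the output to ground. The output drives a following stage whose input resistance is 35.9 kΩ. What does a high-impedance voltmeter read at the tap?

V_out ≈ 27.1 V

The load sits in parallel with Rb: Rb‖R_L = (1800 × 35900) / (1800 + 35900) = 1714 Ω.
V_out = 29.9 × 1714 / (180 + 1714) = 29.9 × 1714/1894 = 27.1 V.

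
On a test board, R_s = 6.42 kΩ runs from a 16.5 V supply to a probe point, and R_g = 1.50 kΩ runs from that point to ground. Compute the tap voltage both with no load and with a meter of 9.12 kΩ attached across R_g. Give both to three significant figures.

Unloaded: 3.12 V; loaded: 2.76 V

Open-circuit: V = 16.5 × 1.50/(6.42 + 1.50) = 3.12 V.
With the load, R_g becomes R_g‖R_L = 1.288 kΩ, so V = 16.5 × 1.288/7.708 = 2.76 V.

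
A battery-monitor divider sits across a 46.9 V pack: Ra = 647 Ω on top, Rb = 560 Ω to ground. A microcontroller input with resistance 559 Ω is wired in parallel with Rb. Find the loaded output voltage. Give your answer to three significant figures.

The load sits in parallel with Rb: Rb‖R_L = (560 × 559) / (560 + 559) = 279.7 Ω.
V_out = 46.9 × 279.7 / (647 + 279.7) = 46.9 × 279.7/926.7 = 14.2 V.

V_out ≈ 14.2 V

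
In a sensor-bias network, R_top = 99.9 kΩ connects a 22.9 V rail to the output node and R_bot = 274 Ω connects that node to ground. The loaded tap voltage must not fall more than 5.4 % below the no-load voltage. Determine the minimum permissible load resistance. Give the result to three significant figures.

Output resistance R_th = R_top‖R_bot = (99900 × 274)/100200 = 273.3 Ω.
The fractional drop is R_th/(R_th + R_L); requiring this ≤ 0.0540 gives R_L ≥ R_th(1/0.0540 − 1) = 273.3 × 17.52 = 4.79 kΩ.

R_L(min) ≈ 4.79 kΩ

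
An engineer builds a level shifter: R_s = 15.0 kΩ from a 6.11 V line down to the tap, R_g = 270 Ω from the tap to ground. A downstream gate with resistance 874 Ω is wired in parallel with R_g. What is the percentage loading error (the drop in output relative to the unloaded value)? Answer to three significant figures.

23.3 %

Unloaded V = 6.11 × 270/15270 = 0.1080 V.
Loaded: R_g‖R_L = 206.3 Ω, giving V = 6.11 × 206.3/15210 = 0.08288 V.
Drop = (0.1080 − 0.08288) / 0.1080 = 23.3 %.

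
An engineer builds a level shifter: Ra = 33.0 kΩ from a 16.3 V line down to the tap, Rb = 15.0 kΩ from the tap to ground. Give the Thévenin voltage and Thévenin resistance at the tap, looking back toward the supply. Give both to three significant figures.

V_th = 5.09 V, R_th = 10.3 kΩ

V_th is the open-circuit tap voltage: 16.3 × 15.0/(33.0 + 15.0) = 5.09 V.
With the supply zeroed, Ra and Rb appear in parallel from the tap: R_th = Ra‖Rb = (33.0 × 15.0)/48.00 = 10.3 kΩ.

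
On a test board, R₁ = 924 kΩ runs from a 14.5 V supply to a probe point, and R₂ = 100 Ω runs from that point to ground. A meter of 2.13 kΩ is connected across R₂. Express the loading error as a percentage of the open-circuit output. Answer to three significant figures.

The divider's output (Thévenin) resistance is R₁‖R₂ = 99.99 Ω.
Fractional drop under load = R_th/(R_th + R_L) = 99.99 / (99.99 + 2130) = 0.04484.
So the output falls by 4.48 %.

4.48 %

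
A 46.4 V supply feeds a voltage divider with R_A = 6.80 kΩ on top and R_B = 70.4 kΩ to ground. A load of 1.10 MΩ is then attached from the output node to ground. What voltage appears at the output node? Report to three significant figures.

The load sits in parallel with R_B: R_B‖R_L = (70.4 × 1100) / (70.4 + 1100) = 66.17 kΩ.
V_out = 46.4 × 66.17 / (6.80 + 66.17) = 46.4 × 66.17/72.97 = 42.1 V.
(Unloaded it would have been 42.3 V.)

V_out ≈ 42.1 V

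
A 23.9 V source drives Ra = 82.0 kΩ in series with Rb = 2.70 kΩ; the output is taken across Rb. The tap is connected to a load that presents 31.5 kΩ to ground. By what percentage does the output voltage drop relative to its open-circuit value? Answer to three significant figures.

The divider's output (Thévenin) resistance is Ra‖Rb = 2.614 kΩ.
Fractional drop under load = R_th/(R_th + R_L) = 2.614 / (2.614 + 31.5) = 0.07662.
So the output falls by 7.66 %.

7.66 %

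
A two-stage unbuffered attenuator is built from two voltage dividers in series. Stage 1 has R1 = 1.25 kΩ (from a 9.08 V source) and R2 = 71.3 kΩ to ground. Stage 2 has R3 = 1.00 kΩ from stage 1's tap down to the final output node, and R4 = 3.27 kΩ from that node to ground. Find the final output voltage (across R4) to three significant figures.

V_out ≈ 5.31 V

Stage 2 presents R3+R4 = 4.270 kΩ as a load on stage 1's tap.
Stage 1's lower leg becomes R2‖(R3+R4) = 4.029 kΩ, so V_mid = 9.08 × 4.029/5.279 = 6.930 V.
Stage 2 is itself unloaded: V_out = V_mid × R4/(R3+R4) = 6.930 × 3.27/4.270 = 5.31 V.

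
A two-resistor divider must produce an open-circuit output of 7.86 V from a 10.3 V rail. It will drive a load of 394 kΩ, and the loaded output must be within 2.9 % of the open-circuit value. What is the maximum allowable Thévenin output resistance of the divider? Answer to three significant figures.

R_th ≤ 11.8 kΩ

Loading drop = R_th/(R_th + R_L) ≤ 0.0290, so R_th ≤ R_L · ε/(1−ε) = 394 kΩ × 0.0290/0.9710 = 11.8 kΩ.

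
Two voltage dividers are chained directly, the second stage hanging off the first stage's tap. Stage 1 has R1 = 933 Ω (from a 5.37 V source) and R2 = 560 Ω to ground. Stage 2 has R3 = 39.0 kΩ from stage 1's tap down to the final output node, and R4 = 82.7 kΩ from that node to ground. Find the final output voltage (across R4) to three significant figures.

V_out ≈ 1.36 V

Stage 2 presents R3+R4 = 121700 Ω as a load on stage 1's tap.
Stage 1's lower leg becomes R2‖(R3+R4) = 557.4 Ω, so V_mid = 5.37 × 557.4/1490 = 2.008 V.
Stage 2 is itself unloaded: V_out = V_mid × R4/(R3+R4) = 2.008 × 82700/121700 = 1.36 V.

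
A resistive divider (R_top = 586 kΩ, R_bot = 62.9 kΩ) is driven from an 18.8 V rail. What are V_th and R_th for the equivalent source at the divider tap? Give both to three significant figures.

V_th = 1.82 V, R_th = 56.8 kΩ

V_th is the open-circuit tap voltage: 18.8 × 62.9/(586 + 62.9) = 1.82 V.
With the supply zeroed, R_top and R_bot appear in parallel from the tap: R_th = R_top‖R_bot = (586 × 62.9)/648.9 = 56.8 kΩ.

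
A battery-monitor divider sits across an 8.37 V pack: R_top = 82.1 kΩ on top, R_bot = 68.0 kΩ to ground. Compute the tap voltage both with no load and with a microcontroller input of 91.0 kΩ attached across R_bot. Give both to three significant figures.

Unloaded: 3.79 V; loaded: 2.69 V

Open-circuit: V = 8.37 × 68.0/(82.1 + 68.0) = 3.79 V.
With the load, R_bot becomes R_bot‖R_L = 38.92 kΩ, so V = 8.37 × 38.92/121.0 = 2.69 V.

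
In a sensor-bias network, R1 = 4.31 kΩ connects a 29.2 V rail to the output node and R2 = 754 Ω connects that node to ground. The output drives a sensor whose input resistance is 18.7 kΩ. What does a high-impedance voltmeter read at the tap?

The load sits in parallel with R2: R2‖R_L = (754 × 18700) / (754 + 18700) = 724.8 Ω.
V_out = 29.2 × 724.8 / (4310 + 724.8) = 29.2 × 724.8/5035 = 4.20 V.
(Unloaded it would have been 4.35 V.)

V_out ≈ 4.20 V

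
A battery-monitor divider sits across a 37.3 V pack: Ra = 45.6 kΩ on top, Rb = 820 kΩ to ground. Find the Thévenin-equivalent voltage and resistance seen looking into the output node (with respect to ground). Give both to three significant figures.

V_th = 35.3 V, R_th = 43.2 kΩ

V_th is the open-circuit tap voltage: 37.3 × 820/(45.6 + 820) = 35.3 V.
With the supply zeroed, Ra and Rb appear in parallel from the tap: R_th = Ra‖Rb = (45.6 × 820)/865.6 = 43.2 kΩ.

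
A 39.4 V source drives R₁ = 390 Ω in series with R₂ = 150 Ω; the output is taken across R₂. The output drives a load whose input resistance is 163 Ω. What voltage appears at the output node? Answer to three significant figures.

The load sits in parallel with R₂: R₂‖R_L = (150 × 163) / (150 + 163) = 78.12 Ω.
V_out = 39.4 × 78.12 / (390 + 78.12) = 39.4 × 78.12/468.1 = 6.57 V.
(Unloaded it would have been 10.9 V.)

V_out ≈ 6.57 V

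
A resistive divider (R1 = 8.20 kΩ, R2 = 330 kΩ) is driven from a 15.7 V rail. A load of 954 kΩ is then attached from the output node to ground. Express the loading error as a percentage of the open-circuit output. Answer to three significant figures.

The divider's output (Thévenin) resistance is R1‖R2 = 8.001 kΩ.
Fractional drop under load = R_th/(R_th + R_L) = 8.001 / (8.001 + 954) = 0.008317.
So the output falls by 0.832 %.

0.832 %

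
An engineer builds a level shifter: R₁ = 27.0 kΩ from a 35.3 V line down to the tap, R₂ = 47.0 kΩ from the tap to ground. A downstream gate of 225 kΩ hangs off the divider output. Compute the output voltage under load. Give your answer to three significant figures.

The load sits in parallel with R₂: R₂‖R_L = (47.0 × 225) / (47.0 + 225) = 38.88 kΩ.
V_out = 35.3 × 38.88 / (27.0 + 38.88) = 35.3 × 38.88/65.88 = 20.8 V.

V_out ≈ 20.8 V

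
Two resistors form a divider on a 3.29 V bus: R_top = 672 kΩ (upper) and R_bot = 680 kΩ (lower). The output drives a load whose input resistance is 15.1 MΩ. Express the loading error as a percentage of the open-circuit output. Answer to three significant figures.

The divider's output (Thévenin) resistance is R_top‖R_bot = 338.0 kΩ.
Fractional drop under load = R_th/(R_th + R_L) = 338.0 / (338.0 + 15100) = 0.02189.
So the output falls by 2.19 %.

2.19 %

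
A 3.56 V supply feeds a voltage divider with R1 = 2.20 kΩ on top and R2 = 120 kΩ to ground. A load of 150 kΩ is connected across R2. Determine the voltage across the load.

The load sits in parallel with R2: R2‖R_L = (120 × 150) / (120 + 150) = 66.67 kΩ.
V_out = 3.56 × 66.67 / (2.20 + 66.67) = 3.56 × 66.67/68.87 = 3.45 V.

V_out ≈ 3.45 V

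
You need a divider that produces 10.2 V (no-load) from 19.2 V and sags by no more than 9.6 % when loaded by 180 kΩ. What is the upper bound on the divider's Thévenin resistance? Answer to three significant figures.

Loading drop = R_th/(R_th + R_L) ≤ 0.0960, so R_th ≤ R_L · ε/(1−ε) = 180 kΩ × 0.0960/0.9040 = 19.1 kΩ.
(Any R1, R2 with R2/(R1+R2) = 0.531 and R1‖R2 ≤ 19.1 kΩ will meet the spec.)

R_th ≤ 19.1 kΩ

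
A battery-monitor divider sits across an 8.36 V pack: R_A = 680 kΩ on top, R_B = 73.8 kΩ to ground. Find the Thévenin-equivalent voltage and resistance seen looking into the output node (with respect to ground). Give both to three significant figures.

V_th is the open-circuit tap voltage: 8.36 × 73.8/(680 + 73.8) = 0.818 V.
With the supply zeroed, R_A and R_B appear in parallel from the tap: R_th = R_A‖R_B = (680 × 73.8)/753.8 = 66.6 kΩ.

V_th = 0.818 V, R_th = 66.6 kΩ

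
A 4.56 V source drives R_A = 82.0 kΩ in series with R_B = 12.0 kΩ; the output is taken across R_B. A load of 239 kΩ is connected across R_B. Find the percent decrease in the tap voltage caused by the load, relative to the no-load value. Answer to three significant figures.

4.20 %

The divider's output (Thévenin) resistance is R_A‖R_B = 10.47 kΩ.
Fractional drop under load = R_th/(R_th + R_L) = 10.47 / (10.47 + 239) = 0.04196.
So the output falls by 4.20 %.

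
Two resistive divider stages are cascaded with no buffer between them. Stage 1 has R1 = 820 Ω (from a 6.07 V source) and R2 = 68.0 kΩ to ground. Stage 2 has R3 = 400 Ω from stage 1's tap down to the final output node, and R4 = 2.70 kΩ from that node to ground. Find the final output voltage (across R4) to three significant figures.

V_out ≈ 4.14 V

Stage 2 presents R3+R4 = 3100 Ω as a load on stage 1's tap.
Stage 1's lower leg becomes R2‖(R3+R4) = 2965 Ω, so V_mid = 6.07 × 2965/3785 = 4.755 V.
Stage 2 is itself unloaded: V_out = V_mid × R4/(R3+R4) = 4.755 × 2700/3100 = 4.14 V.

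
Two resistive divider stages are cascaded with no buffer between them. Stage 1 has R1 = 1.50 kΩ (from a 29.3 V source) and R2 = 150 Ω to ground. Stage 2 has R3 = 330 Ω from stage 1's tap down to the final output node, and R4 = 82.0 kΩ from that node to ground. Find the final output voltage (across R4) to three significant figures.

V_out ≈ 2.65 V

Stage 2 presents R3+R4 = 82330 Ω as a load on stage 1's tap.
Stage 1's lower leg becomes R2‖(R3+R4) = 149.7 Ω, so V_mid = 29.3 × 149.7/1650 = 2.659 V.
Stage 2 is itself unloaded: V_out = V_mid × R4/(R3+R4) = 2.659 × 82000/82330 = 2.65 V.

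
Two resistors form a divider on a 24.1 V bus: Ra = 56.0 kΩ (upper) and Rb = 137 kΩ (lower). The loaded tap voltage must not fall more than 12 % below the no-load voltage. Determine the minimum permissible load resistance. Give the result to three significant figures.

Output resistance R_th = Ra‖Rb = (56.0 × 137)/193.0 = 39.75 kΩ.
The fractional drop is R_th/(R_th + R_L); requiring this ≤ 0.120 gives R_L ≥ R_th(1/0.120 − 1) = 39.75 × 7.333 = 292 kΩ.

R_L(min) ≈ 292 kΩ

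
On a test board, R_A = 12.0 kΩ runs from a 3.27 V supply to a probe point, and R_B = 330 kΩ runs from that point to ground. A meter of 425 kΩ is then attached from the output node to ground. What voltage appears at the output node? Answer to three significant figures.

V_out ≈ 3.07 V

The load sits in parallel with R_B: R_B‖R_L = (330 × 425) / (330 + 425) = 185.8 kΩ.
V_out = 3.27 × 185.8 / (12.0 + 185.8) = 3.27 × 185.8/197.8 = 3.07 V.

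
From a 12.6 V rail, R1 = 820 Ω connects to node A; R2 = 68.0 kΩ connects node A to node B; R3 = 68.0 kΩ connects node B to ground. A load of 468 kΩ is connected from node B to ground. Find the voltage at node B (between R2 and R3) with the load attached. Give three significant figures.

V ≈ 5.84 V

At node B, R3 is in parallel with the load: R3‖R_L = 59370 Ω.
Below node A the resistance is R2 + (R3‖R_L) = 127400 Ω, so V_A = 12.6 × 127400/128200 = 12.52 V.
Then V_B = V_A × (R3‖R_L)/(R2 + R3‖R_L) = 12.52 × 59370/127400 = 5.84 V.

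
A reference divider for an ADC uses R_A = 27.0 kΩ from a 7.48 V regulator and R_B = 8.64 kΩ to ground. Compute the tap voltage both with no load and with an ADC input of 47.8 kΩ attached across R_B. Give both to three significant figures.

Open-circuit: V = 7.48 × 8.64/(27.0 + 8.64) = 1.81 V.
With the load, R_B becomes R_B‖R_L = 7.317 kΩ, so V = 7.48 × 7.317/34.32 = 1.59 V.

Unloaded: 1.81 V; loaded: 1.59 V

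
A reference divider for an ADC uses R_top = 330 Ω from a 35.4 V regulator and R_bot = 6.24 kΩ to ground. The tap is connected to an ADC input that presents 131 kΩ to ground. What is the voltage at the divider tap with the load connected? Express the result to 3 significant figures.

The load sits in parallel with R_bot: R_bot‖R_L = (6240 × 131000) / (6240 + 131000) = 5956 Ω.
V_out = 35.4 × 5956 / (330 + 5956) = 35.4 × 5956/6286 = 33.5 V.
(Unloaded it would have been 33.6 V.)

V_out ≈ 33.5 V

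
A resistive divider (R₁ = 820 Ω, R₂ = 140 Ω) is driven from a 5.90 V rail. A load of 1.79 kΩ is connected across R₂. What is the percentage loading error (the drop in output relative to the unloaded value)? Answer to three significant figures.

The divider's output (Thévenin) resistance is R₁‖R₂ = 119.6 Ω.
Fractional drop under load = R_th/(R_th + R_L) = 119.6 / (119.6 + 1790) = 0.06262.
So the output falls by 6.26 %.

6.26 %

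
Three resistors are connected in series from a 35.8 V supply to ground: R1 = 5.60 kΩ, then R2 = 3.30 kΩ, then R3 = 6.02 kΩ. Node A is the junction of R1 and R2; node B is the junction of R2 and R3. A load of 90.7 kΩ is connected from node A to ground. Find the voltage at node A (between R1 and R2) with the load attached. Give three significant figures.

Below node A the series string R2+R3 = 9.320 kΩ sits in parallel with the 90.7 kΩ load: 8.452 kΩ.
V_A = 35.8 × 8.452/(5.60 + 8.452) = 21.5 V.

V ≈ 21.5 V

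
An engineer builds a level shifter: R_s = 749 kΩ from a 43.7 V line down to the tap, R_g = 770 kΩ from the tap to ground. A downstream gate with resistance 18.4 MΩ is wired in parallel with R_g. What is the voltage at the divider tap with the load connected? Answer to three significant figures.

V_out ≈ 21.7 V

The load sits in parallel with R_g: R_g‖R_L = (770 × 18400) / (770 + 18400) = 739.1 kΩ.
V_out = 43.7 × 739.1 / (749 + 739.1) = 43.7 × 739.1/1488 = 21.7 V.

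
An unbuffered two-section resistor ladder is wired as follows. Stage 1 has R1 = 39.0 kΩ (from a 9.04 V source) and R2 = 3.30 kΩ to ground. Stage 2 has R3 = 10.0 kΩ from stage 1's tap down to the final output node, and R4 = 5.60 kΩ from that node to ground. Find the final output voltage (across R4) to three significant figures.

Stage 2 presents R3+R4 = 15.60 kΩ as a load on stage 1's tap.
Stage 1's lower leg becomes R2‖(R3+R4) = 2.724 kΩ, so V_mid = 9.04 × 2.724/41.72 = 0.5901 V.
Stage 2 is itself unloaded: V_out = V_mid × R4/(R3+R4) = 0.5901 × 5.60/15.60 = 0.212 V.

V_out ≈ 0.212 V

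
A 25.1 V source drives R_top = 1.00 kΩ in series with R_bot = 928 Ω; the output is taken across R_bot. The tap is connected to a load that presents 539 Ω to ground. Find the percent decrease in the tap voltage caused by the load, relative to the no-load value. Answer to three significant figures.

47.2 %

Unloaded V = 25.1 × 928/1928 = 12.08 V.
Loaded: R_bot‖R_L = 341.0 Ω, giving V = 25.1 × 341.0/1341 = 6.382 V.
Drop = (12.08 − 6.382) / 12.08 = 47.2 %.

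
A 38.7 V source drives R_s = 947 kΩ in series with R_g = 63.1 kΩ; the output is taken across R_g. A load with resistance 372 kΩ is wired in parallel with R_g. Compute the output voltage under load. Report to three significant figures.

The load sits in parallel with R_g: R_g‖R_L = (63.1 × 372) / (63.1 + 372) = 53.95 kΩ.
V_out = 38.7 × 53.95 / (947 + 53.95) = 38.7 × 53.95/1001 = 2.09 V.

V_out ≈ 2.09 V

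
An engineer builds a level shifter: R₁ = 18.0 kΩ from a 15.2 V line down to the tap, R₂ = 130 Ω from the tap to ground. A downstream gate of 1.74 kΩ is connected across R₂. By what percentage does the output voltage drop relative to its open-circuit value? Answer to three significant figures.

6.91 %

The divider's output (Thévenin) resistance is R₁‖R₂ = 129.1 Ω.
Fractional drop under load = R_th/(R_th + R_L) = 129.1 / (129.1 + 1740) = 0.06905.
So the output falls by 6.91 %.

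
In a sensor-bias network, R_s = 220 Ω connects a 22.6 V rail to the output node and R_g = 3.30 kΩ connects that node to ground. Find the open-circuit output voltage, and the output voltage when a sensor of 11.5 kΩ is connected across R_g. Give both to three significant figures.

Open-circuit: V = 22.6 × 3300/(220 + 3300) = 21.2 V.
With the load, R_g becomes R_g‖R_L = 2564 Ω, so V = 22.6 × 2564/2784 = 20.8 V.

Unloaded: 21.2 V; loaded: 20.8 V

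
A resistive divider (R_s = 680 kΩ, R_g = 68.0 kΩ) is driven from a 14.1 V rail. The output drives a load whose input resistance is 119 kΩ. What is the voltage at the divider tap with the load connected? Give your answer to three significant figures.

V_out ≈ 0.844 V

The load sits in parallel with R_g: R_g‖R_L = (68.0 × 119) / (68.0 + 119) = 43.27 kΩ.
V_out = 14.1 × 43.27 / (680 + 43.27) = 14.1 × 43.27/723.3 = 0.844 V.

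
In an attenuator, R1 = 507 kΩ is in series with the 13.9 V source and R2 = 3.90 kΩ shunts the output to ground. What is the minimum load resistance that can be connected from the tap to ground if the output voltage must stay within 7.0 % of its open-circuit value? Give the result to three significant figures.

R_L(min) ≈ 51.4 kΩ

Output resistance R_th = R1‖R2 = (507 × 3.90)/510.9 = 3.870 kΩ.
The fractional drop is R_th/(R_th + R_L); requiring this ≤ 0.0700 gives R_L ≥ R_th(1/0.0700 − 1) = 3.870 × 13.29 = 51.4 kΩ.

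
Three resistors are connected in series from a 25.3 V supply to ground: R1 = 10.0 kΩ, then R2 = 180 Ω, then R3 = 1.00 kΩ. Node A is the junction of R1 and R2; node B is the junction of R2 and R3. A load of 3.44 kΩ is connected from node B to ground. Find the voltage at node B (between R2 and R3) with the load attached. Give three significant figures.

At node B, R3 is in parallel with the load: R3‖R_L = 774.8 Ω.
Below node A the resistance is R2 + (R3‖R_L) = 954.8 Ω, so V_A = 25.3 × 954.8/10950 = 2.205 V.
Then V_B = V_A × (R3‖R_L)/(R2 + R3‖R_L) = 2.205 × 774.8/954.8 = 1.79 V.

V ≈ 1.79 V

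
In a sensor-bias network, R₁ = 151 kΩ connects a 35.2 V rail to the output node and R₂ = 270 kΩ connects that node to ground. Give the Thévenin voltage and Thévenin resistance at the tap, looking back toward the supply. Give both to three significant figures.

V_th = 22.6 V, R_th = 96.8 kΩ

V_th is the open-circuit tap voltage: 35.2 × 270/(151 + 270) = 22.6 V.
With the supply zeroed, R₁ and R₂ appear in parallel from the tap: R_th = R₁‖R₂ = (151 × 270)/421.0 = 96.8 kΩ.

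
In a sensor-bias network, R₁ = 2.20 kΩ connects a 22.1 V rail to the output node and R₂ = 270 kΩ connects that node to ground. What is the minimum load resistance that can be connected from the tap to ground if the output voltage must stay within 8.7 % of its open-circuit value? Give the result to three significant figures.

Output resistance R_th = R₁‖R₂ = (2.20 × 270)/272.2 = 2.182 kΩ.
The fractional drop is R_th/(R_th + R_L); requiring this ≤ 0.0870 gives R_L ≥ R_th(1/0.0870 − 1) = 2.182 × 10.49 = 22.9 kΩ.

R_L(min) ≈ 22.9 kΩ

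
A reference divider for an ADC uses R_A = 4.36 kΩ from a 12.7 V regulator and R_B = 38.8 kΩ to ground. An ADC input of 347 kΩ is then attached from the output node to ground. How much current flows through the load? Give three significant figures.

R_B‖R_L = 34.90 kΩ; V_out = 12.7 × 34.90/39.26 = 11.29 V.
I_L = V_out / R_L = 11.29 / 347 kΩ = 0.0325 mA.

I_L ≈ 0.0325 mA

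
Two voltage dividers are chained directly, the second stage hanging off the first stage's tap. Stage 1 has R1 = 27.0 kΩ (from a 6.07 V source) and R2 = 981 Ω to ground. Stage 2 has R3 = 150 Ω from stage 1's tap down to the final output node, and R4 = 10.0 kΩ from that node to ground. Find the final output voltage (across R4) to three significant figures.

Stage 2 presents R3+R4 = 10150 Ω as a load on stage 1's tap.
Stage 1's lower leg becomes R2‖(R3+R4) = 894.5 Ω, so V_mid = 6.07 × 894.5/27890 = 0.1947 V.
Stage 2 is itself unloaded: V_out = V_mid × R4/(R3+R4) = 0.1947 × 10000/10150 = 0.192 V.

V_out ≈ 0.192 V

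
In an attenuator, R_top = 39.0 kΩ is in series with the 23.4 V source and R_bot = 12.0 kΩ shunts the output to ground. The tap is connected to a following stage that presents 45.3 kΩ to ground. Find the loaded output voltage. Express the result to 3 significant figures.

The load sits in parallel with R_bot: R_bot‖R_L = (12.0 × 45.3) / (12.0 + 45.3) = 9.487 kΩ.
V_out = 23.4 × 9.487 / (39.0 + 9.487) = 23.4 × 9.487/48.49 = 4.58 V.

V_out ≈ 4.58 V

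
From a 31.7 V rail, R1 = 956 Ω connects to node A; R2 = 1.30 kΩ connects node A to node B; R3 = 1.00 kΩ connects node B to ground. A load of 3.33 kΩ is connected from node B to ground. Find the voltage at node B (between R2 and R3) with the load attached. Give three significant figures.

At node B, R3 is in parallel with the load: R3‖R_L = 769.1 Ω.
Below node A the resistance is R2 + (R3‖R_L) = 2069 Ω, so V_A = 31.7 × 2069/3025 = 21.68 V.
Then V_B = V_A × (R3‖R_L)/(R2 + R3‖R_L) = 21.68 × 769.1/2069 = 8.06 V.

V ≈ 8.06 V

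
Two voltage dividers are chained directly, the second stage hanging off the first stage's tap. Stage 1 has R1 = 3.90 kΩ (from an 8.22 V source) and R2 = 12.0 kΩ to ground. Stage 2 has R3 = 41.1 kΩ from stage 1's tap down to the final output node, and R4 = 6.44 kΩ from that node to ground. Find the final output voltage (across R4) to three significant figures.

V_out ≈ 0.791 V

Stage 2 presents R3+R4 = 47.54 kΩ as a load on stage 1's tap.
Stage 1's lower leg becomes R2‖(R3+R4) = 9.581 kΩ, so V_mid = 8.22 × 9.581/13.48 = 5.842 V.
Stage 2 is itself unloaded: V_out = V_mid × R4/(R3+R4) = 5.842 × 6.44/47.54 = 0.791 V.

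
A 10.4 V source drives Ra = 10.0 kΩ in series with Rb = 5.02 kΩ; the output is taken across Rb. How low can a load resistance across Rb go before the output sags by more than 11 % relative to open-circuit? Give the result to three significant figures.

Output resistance R_th = Ra‖Rb = (10.0 × 5.02)/15.02 = 3.342 kΩ.
The fractional drop is R_th/(R_th + R_L); requiring this ≤ 0.110 gives R_L ≥ R_th(1/0.110 − 1) = 3.342 × 8.091 = 27.0 kΩ.

R_L(min) ≈ 27.0 kΩ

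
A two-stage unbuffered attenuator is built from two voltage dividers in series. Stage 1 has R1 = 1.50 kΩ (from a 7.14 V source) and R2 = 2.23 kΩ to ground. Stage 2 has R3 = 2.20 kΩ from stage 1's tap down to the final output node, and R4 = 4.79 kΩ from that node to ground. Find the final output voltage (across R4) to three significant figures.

Stage 2 presents R3+R4 = 6.990 kΩ as a load on stage 1's tap.
Stage 1's lower leg becomes R2‖(R3+R4) = 1.691 kΩ, so V_mid = 7.14 × 1.691/3.191 = 3.783 V.
Stage 2 is itself unloaded: V_out = V_mid × R4/(R3+R4) = 3.783 × 4.79/6.990 = 2.59 V.

V_out ≈ 2.59 V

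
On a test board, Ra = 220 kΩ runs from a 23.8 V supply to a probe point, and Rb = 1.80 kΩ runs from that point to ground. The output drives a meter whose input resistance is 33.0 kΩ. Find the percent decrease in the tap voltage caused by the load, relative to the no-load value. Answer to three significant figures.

The divider's output (Thévenin) resistance is Ra‖Rb = 1.785 kΩ.
Fractional drop under load = R_th/(R_th + R_L) = 1.785 / (1.785 + 33.0) = 0.05133.
So the output falls by 5.13 %.

5.13 %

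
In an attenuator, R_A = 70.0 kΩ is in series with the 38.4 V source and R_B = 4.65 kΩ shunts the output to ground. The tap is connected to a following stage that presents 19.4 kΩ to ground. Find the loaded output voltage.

V_out ≈ 1.95 V

The load sits in parallel with R_B: R_B‖R_L = (4.65 × 19.4) / (4.65 + 19.4) = 3.751 kΩ.
V_out = 38.4 × 3.751 / (70.0 + 3.751) = 38.4 × 3.751/73.75 = 1.95 V.
(Unloaded it would have been 2.39 V.)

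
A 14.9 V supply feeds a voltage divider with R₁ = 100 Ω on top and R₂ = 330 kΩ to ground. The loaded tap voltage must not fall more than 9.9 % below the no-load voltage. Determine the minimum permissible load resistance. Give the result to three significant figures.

Output resistance R_th = R₁‖R₂ = (100 × 330000)/330100 = 99.97 Ω.
The fractional drop is R_th/(R_th + R_L); requiring this ≤ 0.0990 gives R_L ≥ R_th(1/0.0990 − 1) = 99.97 × 9.101 = 910 Ω.

R_L(min) ≈ 910 Ω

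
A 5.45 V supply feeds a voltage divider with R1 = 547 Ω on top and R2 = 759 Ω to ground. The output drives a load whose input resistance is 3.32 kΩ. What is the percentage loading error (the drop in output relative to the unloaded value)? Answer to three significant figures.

8.74 %

The divider's output (Thévenin) resistance is R1‖R2 = 317.9 Ω.
Fractional drop under load = R_th/(R_th + R_L) = 317.9 / (317.9 + 3320) = 0.08738.
So the output falls by 8.74 %.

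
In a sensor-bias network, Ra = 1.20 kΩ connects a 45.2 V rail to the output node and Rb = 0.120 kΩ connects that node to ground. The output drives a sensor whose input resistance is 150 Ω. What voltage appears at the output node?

V_out ≈ 2.38 V

The load sits in parallel with Rb: Rb‖R_L = (120 × 150) / (120 + 150) = 66.67 Ω.
V_out = 45.2 × 66.67 / (1200 + 66.67) = 45.2 × 66.67/1267 = 2.38 V.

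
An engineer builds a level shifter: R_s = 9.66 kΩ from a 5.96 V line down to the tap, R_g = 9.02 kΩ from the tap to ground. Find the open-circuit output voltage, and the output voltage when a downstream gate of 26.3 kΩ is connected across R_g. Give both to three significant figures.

Unloaded: 2.88 V; loaded: 2.44 V

Open-circuit: V = 5.96 × 9.02/(9.66 + 9.02) = 2.88 V.
With the load, R_g becomes R_g‖R_L = 6.716 kΩ, so V = 5.96 × 6.716/16.38 = 2.44 V.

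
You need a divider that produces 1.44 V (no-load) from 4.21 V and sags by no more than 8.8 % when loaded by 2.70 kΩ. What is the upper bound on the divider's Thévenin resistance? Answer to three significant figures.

Loading drop = R_th/(R_th + R_L) ≤ 0.0880, so R_th ≤ R_L · ε/(1−ε) = 2.70 kΩ × 0.0880/0.9120 = 261 Ω.

R_th ≤ 261 Ω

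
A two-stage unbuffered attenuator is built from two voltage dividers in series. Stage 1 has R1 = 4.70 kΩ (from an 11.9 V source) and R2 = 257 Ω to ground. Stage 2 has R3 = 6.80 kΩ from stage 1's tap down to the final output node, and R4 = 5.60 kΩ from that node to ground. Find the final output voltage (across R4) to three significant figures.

Stage 2 presents R3+R4 = 12400 Ω as a load on stage 1's tap.
Stage 1's lower leg becomes R2‖(R3+R4) = 251.8 Ω, so V_mid = 11.9 × 251.8/4952 = 0.6051 V.
Stage 2 is itself unloaded: V_out = V_mid × R4/(R3+R4) = 0.6051 × 5600/12400 = 0.273 V.

V_out ≈ 0.273 V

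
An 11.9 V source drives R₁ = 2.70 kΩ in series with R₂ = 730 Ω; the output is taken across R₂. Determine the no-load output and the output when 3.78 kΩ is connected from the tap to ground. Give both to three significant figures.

Unloaded: 2.53 V; loaded: 2.20 V

Open-circuit: V = 11.9 × 730/(2700 + 730) = 2.53 V.
With the load, R₂ becomes R₂‖R_L = 611.8 Ω, so V = 11.9 × 611.8/3312 = 2.20 V.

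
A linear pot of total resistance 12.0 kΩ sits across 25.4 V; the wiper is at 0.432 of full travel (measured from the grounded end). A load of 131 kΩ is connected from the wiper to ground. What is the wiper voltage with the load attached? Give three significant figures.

V ≈ 10.7 V

The wiper splits the pot into (1−α)R = 6.816 kΩ above and αR = 5.184 kΩ below.
Lower section ‖ load = 4.987 kΩ.
V_wiper = 25.4 × 4.987/(6.816 + 4.987) = 10.7 V.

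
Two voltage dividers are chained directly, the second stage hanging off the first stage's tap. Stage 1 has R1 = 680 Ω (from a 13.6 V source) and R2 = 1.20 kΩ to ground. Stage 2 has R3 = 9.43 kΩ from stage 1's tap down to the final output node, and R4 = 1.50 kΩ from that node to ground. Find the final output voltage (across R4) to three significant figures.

Stage 2 presents R3+R4 = 10930 Ω as a load on stage 1's tap.
Stage 1's lower leg becomes R2‖(R3+R4) = 1081 Ω, so V_mid = 13.6 × 1081/1761 = 8.349 V.
Stage 2 is itself unloaded: V_out = V_mid × R4/(R3+R4) = 8.349 × 1500/10930 = 1.15 V.

V_out ≈ 1.15 V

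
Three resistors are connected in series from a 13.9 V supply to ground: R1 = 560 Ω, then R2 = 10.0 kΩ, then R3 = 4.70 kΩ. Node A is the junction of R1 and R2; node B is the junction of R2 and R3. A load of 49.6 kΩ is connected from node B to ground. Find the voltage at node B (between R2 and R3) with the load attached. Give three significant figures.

At node B, R3 is in parallel with the load: R3‖R_L = 4293 Ω.
Below node A the resistance is R2 + (R3‖R_L) = 14290 Ω, so V_A = 13.9 × 14290/14850 = 13.38 V.
Then V_B = V_A × (R3‖R_L)/(R2 + R3‖R_L) = 13.38 × 4293/14290 = 4.02 V.

V ≈ 4.02 V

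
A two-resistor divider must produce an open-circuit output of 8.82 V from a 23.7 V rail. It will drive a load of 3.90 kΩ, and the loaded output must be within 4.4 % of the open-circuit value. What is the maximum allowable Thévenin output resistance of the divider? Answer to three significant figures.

R_th ≤ 179 Ω

Loading drop = R_th/(R_th + R_L) ≤ 0.0440, so R_th ≤ R_L · ε/(1−ε) = 3.90 kΩ × 0.0440/0.9560 = 179 Ω.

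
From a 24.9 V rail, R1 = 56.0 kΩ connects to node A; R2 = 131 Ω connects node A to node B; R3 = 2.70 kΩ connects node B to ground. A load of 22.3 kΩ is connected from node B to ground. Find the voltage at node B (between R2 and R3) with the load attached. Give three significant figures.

At node B, R3 is in parallel with the load: R3‖R_L = 2408 Ω.
Below node A the resistance is R2 + (R3‖R_L) = 2539 Ω, so V_A = 24.9 × 2539/58540 = 1.080 V.
Then V_B = V_A × (R3‖R_L)/(R2 + R3‖R_L) = 1.080 × 2408/2539 = 1.02 V.

V ≈ 1.02 V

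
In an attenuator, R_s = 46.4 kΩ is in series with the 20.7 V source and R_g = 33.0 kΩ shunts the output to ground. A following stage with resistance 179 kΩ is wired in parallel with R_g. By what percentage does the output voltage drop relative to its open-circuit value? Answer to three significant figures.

Unloaded V = 20.7 × 33.0/79.40 = 8.6033 V.
Loaded: R_g‖R_L = 27.86 kΩ, giving V = 20.7 × 27.86/74.26 = 7.7665 V.
Drop = (8.6033 − 7.7665) / 8.6033 = 9.73 %.

9.73 %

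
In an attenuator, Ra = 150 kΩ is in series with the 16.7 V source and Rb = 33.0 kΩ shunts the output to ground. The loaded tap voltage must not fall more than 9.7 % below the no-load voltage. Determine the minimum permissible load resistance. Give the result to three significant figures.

Output resistance R_th = Ra‖Rb = (150 × 33.0)/183.0 = 27.05 kΩ.
The fractional drop is R_th/(R_th + R_L); requiring this ≤ 0.0970 gives R_L ≥ R_th(1/0.0970 − 1) = 27.05 × 9.309 = 252 kΩ.

R_L(min) ≈ 252 kΩ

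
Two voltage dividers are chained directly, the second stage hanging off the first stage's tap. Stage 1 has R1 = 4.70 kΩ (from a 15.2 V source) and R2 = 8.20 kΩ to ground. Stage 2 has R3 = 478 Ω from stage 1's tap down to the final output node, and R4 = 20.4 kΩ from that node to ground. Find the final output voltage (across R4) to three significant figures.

V_out ≈ 8.26 V

Stage 2 presents R3+R4 = 20880 Ω as a load on stage 1's tap.
Stage 1's lower leg becomes R2‖(R3+R4) = 5888 Ω, so V_mid = 15.2 × 5888/10590 = 8.452 V.
Stage 2 is itself unloaded: V_out = V_mid × R4/(R3+R4) = 8.452 × 20400/20880 = 8.26 V.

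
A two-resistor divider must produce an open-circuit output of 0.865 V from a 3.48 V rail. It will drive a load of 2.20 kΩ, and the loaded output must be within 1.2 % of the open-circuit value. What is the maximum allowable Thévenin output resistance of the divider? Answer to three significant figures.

Loading drop = R_th/(R_th + R_L) ≤ 0.0120, so R_th ≤ R_L · ε/(1−ε) = 2.20 kΩ × 0.0120/0.9880 = 26.7 Ω.
(Any R1, R2 with R2/(R1+R2) = 0.249 and R1‖R2 ≤ 26.7 Ω will meet the spec.)

R_th ≤ 26.7 Ω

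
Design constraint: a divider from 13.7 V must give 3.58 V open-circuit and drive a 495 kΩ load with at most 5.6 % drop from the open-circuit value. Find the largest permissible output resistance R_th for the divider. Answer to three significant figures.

R_th ≤ 29.4 kΩ

Loading drop = R_th/(R_th + R_L) ≤ 0.0560, so R_th ≤ R_L · ε/(1−ε) = 495 kΩ × 0.0560/0.9440 = 29.4 kΩ.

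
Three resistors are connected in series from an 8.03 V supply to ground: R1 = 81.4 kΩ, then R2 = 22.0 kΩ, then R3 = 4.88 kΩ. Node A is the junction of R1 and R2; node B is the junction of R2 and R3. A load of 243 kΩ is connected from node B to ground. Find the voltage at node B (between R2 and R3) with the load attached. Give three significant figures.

At node B, R3 is in parallel with the load: R3‖R_L = 4.784 kΩ.
Below node A the resistance is R2 + (R3‖R_L) = 26.78 kΩ, so V_A = 8.03 × 26.78/108.2 = 1.988 V.
Then V_B = V_A × (R3‖R_L)/(R2 + R3‖R_L) = 1.988 × 4.784/26.78 = 0.355 V.

V ≈ 0.355 V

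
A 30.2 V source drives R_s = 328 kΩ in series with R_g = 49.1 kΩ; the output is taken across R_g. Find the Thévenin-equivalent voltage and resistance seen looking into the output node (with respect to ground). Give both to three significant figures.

V_th = 3.93 V, R_th = 42.7 kΩ

V_th is the open-circuit tap voltage: 30.2 × 49.1/(328 + 49.1) = 3.93 V.
With the supply zeroed, R_s and R_g appear in parallel from the tap: R_th = R_s‖R_g = (328 × 49.1)/377.1 = 42.7 kΩ.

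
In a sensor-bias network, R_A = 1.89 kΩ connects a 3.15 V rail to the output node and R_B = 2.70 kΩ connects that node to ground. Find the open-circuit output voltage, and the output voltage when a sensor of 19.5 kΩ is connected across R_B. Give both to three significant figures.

Open-circuit: V = 3.15 × 2.70/(1.89 + 2.70) = 1.85 V.
With the load, R_B becomes R_B‖R_L = 2.372 kΩ, so V = 3.15 × 2.372/4.262 = 1.75 V.

Unloaded: 1.85 V; loaded: 1.75 V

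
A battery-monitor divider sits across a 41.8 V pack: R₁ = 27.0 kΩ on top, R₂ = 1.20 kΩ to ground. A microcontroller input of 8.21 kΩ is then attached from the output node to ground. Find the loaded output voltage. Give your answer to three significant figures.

The load sits in parallel with R₂: R₂‖R_L = (1.20 × 8.21) / (1.20 + 8.21) = 1.047 kΩ.
V_out = 41.8 × 1.047 / (27.0 + 1.047) = 41.8 × 1.047/28.05 = 1.56 V.
(Unloaded it would have been 1.78 V.)

V_out ≈ 1.56 V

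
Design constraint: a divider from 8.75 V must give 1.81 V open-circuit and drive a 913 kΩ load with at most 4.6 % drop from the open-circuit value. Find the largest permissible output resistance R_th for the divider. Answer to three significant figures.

Loading drop = R_th/(R_th + R_L) ≤ 0.0460, so R_th ≤ R_L · ε/(1−ε) = 913 kΩ × 0.0460/0.9540 = 44.0 kΩ.

R_th ≤ 44.0 kΩ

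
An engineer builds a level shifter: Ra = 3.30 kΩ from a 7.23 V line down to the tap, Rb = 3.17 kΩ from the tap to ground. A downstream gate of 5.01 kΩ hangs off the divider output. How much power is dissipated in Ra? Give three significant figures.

Total resistance from the source is Ra + (Rb‖R_L) = 5.242 kΩ, so I = 7.23/5.242 kΩ = 1.379 mA.
P = I²·Ra = (1.379 mA)² × 3.30 kΩ = 6.28 mW.

P ≈ 6.28 mW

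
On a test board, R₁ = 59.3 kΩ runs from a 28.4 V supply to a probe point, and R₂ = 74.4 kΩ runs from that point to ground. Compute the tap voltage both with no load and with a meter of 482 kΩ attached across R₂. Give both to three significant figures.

Open-circuit: V = 28.4 × 74.4/(59.3 + 74.4) = 15.8 V.
With the load, R₂ becomes R₂‖R_L = 64.45 kΩ, so V = 28.4 × 64.45/123.8 = 14.8 V.

Unloaded: 15.8 V; loaded: 14.8 V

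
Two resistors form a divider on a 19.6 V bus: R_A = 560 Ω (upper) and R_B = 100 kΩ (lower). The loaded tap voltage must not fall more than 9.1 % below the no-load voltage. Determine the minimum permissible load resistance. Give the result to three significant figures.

R_L(min) ≈ 5.56 kΩ

Output resistance R_th = R_A‖R_B = (560 × 100000)/100600 = 556.9 Ω.
The fractional drop is R_th/(R_th + R_L); requiring this ≤ 0.0910 gives R_L ≥ R_th(1/0.0910 − 1) = 556.9 × 9.989 = 5.56 kΩ.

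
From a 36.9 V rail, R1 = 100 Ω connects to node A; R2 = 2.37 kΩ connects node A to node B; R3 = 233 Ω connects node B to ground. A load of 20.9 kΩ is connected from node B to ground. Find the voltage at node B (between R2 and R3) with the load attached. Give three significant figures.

V ≈ 3.15 V

At node B, R3 is in parallel with the load: R3‖R_L = 230.4 Ω.
Below node A the resistance is R2 + (R3‖R_L) = 2600 Ω, so V_A = 36.9 × 2600/2700 = 35.53 V.
Then V_B = V_A × (R3‖R_L)/(R2 + R3‖R_L) = 35.53 × 230.4/2600 = 3.15 V.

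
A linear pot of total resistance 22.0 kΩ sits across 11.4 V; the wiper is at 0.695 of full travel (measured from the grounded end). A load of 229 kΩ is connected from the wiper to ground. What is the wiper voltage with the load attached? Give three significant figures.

The wiper splits the pot into (1−α)R = 6.710 kΩ above and αR = 15.29 kΩ below.
Lower section ‖ load = 14.33 kΩ.
V_wiper = 11.4 × 14.33/(6.710 + 14.33) = 7.76 V.

V ≈ 7.76 V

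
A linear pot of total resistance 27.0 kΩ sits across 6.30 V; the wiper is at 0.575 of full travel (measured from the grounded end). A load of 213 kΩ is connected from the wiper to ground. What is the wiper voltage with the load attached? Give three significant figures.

V ≈ 3.51 V

The wiper splits the pot into (1−α)R = 11.48 kΩ above and αR = 15.52 kΩ below.
Lower section ‖ load = 14.47 kΩ.
V_wiper = 6.30 × 14.47/(11.48 + 14.47) = 3.51 V.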